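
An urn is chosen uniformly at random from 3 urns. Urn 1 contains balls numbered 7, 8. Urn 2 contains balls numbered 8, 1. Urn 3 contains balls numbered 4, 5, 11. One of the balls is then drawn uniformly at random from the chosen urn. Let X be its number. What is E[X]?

56/9

E[X | urn 1] = (7+8)/2 = 15/2.
E[X | urn 2] = (8+1)/2 = 9/2.
E[X | urn 3] = (4+5+11)/3 = 20/3.
By the law of total expectation,
E[X] = (1/3)·(15/2) + (1/3)·(9/2) + (1/3)·(20/3) = 56/9.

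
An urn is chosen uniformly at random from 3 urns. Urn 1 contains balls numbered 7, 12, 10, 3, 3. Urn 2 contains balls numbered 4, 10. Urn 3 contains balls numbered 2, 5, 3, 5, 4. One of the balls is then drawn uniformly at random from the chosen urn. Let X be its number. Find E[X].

89/15

E[X | urn 1] = (7+12+10+3+3)/5 = 7.
E[X | urn 2] = (4+10)/2 = 7.
E[X | urn 3] = (2+5+3+5+4)/5 = 19/5.
E[X] = (1/3)·(7) + (1/3)·(7) + (1/3)·(19/5) = 89/15.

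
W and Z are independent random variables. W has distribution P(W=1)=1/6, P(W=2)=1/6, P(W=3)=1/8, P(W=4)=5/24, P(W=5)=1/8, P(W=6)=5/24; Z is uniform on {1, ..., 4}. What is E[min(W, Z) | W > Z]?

P(W > Z) = 19/32.
Summing min(W,Z)·P(x,y) over outcomes with W > Z gives 41/32.
E[min(W, Z) | W > Z] = (41/32) / (19/32) = 41/19.

41/19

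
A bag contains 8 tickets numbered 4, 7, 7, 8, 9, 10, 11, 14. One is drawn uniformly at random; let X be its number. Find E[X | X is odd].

P(X is odd) = 1/2.
Σ over the event: 7·1/4 + 9·1/8 + 11·1/8 = 17/4.
E[X | X is odd] = (17/4) / (1/2) = 17/2.

17/2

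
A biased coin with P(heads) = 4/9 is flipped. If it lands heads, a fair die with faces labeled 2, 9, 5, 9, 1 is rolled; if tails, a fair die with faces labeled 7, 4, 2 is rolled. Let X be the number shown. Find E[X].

637/135

E[X | heads] = (2+9+5+9+1)/5 = 26/5.
E[X | tails] = (7+4+2)/3 = 13/3.
E[X] = (4/9)·(26/5) + (5/9)·(13/3) = 637/135.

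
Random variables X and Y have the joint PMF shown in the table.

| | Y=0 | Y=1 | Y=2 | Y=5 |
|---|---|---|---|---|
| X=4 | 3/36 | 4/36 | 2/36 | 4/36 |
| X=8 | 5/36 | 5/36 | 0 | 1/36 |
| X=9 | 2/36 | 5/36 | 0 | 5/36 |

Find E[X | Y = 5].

69/10

P(Y = 5) = 5/18.
Σ X·P over the event = 4·(4/36) + 8·(1/36) + 9·(5/36) = 23/12.
E[X | Y = 5] = (23/12) / (5/18) = 69/10.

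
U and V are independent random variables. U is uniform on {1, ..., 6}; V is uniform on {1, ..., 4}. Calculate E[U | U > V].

32/7

P(U > V) = 7/12.
Summing U·P(x,y) over outcomes with U > V gives 8/3.
E[U | U > V] = (8/3) / (7/12) = 32/7.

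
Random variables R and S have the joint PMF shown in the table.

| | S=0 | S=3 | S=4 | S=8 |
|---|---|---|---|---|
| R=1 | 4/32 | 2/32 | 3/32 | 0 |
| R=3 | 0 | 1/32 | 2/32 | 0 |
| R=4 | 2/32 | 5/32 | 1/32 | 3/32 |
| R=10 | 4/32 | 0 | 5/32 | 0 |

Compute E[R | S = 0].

P(S = 0) = 5/16.
Σ R·P over the event = 1·(4/32) + 4·(2/32) + 10·(4/32) = 13/8.
E[R | S = 0] = (13/8) / (5/16) = 26/5.

26/5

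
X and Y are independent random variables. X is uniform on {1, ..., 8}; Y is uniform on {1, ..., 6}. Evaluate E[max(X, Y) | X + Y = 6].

21/5

Outcomes with X + Y = 6: (1,5), (2,4), (3,3), (4,2), (5,1), each with probability 1/48.
E[max(X, Y) | X + Y = 6] = (5 + 4 + 3 + 4 + 5) / 5 = 21/5.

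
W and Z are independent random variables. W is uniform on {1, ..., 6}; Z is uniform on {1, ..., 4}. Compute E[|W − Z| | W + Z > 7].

Outcomes with W + Z > 7: (4,4), (5,3), (5,4), (6,2), (6,3), (6,4), each with probability 1/24.
E[|W − Z| | W + Z > 7] = (0 + 2 + 1 + 4 + 3 + 2) / 6 = 2.

2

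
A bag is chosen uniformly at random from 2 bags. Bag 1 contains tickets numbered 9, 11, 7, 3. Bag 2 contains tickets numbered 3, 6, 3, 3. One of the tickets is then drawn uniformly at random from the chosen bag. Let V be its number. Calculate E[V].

45/8

E[V | bag 1] = (9+11+7+3)/4 = 15/2.
E[V | bag 2] = (3+6+3+3)/4 = 15/4.
By the law of total expectation,
E[V] = (1/2)·(15/2) + (1/2)·(15/4) = 45/8.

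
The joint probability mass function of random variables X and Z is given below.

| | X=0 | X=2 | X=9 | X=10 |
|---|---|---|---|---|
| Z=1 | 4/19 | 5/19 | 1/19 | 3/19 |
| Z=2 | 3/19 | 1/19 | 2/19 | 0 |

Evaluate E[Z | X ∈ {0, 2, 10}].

P(X ∈ {0, 2, 10}) = 16/19.
Summing Z·P(X=x,Z=y) over the conditioning event gives 20/19.
E[Z | X ∈ {0, 2, 10}] = (20/19) / (16/19) = 5/4.

5/4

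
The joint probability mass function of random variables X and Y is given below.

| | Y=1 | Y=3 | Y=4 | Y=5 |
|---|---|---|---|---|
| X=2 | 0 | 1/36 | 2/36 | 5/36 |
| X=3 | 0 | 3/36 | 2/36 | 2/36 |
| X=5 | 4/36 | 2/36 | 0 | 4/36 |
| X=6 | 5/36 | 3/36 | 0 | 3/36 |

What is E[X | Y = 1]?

50/9

P(Y = 1) = 1/4.
Σ X·P over the event = 5·(4/36) + 6·(5/36) = 25/18.
E[X | Y = 1] = (25/18) / (1/4) = 50/9.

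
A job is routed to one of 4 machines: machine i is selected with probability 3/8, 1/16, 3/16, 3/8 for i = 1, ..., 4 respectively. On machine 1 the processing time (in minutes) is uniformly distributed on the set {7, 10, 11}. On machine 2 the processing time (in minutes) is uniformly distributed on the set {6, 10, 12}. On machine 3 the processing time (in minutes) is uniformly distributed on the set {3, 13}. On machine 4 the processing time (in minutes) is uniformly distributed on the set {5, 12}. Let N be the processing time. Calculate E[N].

421/48

E[N | machine 1] = (7+10+11)/3 = 28/3.
E[N | machine 2] = (6+10+12)/3 = 28/3.
E[N | machine 3] = (3+13)/2 = 8.
E[N | machine 4] = (5+12)/2 = 17/2.
E[N] = (3/8)·(28/3) + (1/16)·(28/3) + (3/16)·(8) + (3/8)·(17/2) = 421/48.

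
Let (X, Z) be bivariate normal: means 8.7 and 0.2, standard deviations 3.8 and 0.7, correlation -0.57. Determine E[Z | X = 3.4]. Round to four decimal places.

0.7565

For a bivariate normal, E[Z | X=x] = μ_Z + ρ·(σ_Z/σ_X)·(x − μ_X).
E[Z | X=3.4] = 0.2 + (-0.57)·(0.7/3.8)·(3.4 − (8.7)) = 0.2 + (-0.105)·(-5.3) = 0.7565.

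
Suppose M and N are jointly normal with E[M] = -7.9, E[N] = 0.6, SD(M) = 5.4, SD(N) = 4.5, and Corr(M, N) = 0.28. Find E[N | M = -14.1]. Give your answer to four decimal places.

-0.8467

For a bivariate normal, E[N | M=x] = μ_N + ρ·(σ_N/σ_M)·(x − μ_M).
E[N | M=-14.1] = 0.6 + (0.28)·(4.5/5.4)·(-14.1 − (-7.9)) = 0.6 + (0.233333)·(-6.2) = -0.8467.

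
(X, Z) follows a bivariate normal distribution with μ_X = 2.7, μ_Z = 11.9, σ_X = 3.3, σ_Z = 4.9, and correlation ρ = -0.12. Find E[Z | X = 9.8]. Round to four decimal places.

10.6349

The regression of Z on X has slope ρ·σ_Z/σ_X and passes through (μ_X, μ_Z).
E[Z | X=9.8] = 11.9 + (-0.12)·(4.9/3.3)·(9.8 − (2.7)) = 11.9 + (-0.17818)·(7.1) = 10.6349.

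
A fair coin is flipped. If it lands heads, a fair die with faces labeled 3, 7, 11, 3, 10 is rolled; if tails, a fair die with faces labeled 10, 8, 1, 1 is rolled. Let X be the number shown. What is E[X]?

59/10

E[X | heads] = (3+7+11+3+10)/5 = 34/5.
E[X | tails] = (10+8+1+1)/4 = 5.
By the law of total expectation,
E[X] = (1/2)·(34/5) + (1/2)·(5) = 59/10.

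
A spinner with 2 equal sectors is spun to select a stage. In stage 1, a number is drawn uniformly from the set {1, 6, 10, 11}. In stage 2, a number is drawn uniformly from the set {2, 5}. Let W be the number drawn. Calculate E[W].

E[W | stage 1] = (1+6+10+11)/4 = 7.
E[W | stage 2] = (2+5)/2 = 7/2.
By the law of total expectation,
E[W] = (1/2)·(7) + (1/2)·(7/2) = 21/4.

21/4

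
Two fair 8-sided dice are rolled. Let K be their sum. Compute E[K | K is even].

P(K is even) = 1/2.
Σ over the event: 2·1/64 + 4·3/64 + 6·5/64 + 8·7/64 + 10·7/64 + 12·5/64 + 14·3/64 + 16·1/64 = 9/2.
E[K | K is even] = (9/2) / (1/2) = 9.

9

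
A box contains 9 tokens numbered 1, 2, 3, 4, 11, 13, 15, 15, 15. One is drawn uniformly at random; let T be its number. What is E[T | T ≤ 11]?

21/5

P(T ≤ 11) = 5/9.
Σ over the event: 1·1/9 + 2·1/9 + 3·1/9 + 4·1/9 + 11·1/9 = 7/3.
E[T | T ≤ 11] = (7/3) / (5/9) = 21/5.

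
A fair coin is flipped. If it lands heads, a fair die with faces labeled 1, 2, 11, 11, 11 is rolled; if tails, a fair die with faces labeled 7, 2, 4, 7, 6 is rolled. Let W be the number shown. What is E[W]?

E[W | heads] = (1+2+11+11+11)/5 = 36/5.
E[W | tails] = (7+2+4+7+6)/5 = 26/5.
By the law of total expectation,
E[W] = (1/2)·(36/5) + (1/2)·(26/5) = 31/5.

31/5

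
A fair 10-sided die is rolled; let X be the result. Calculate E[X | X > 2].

13/2

Given X > 2, X is equally likely to be any of {3, 4, 5, 6, 7, 8, 9, 10}.
E[X | X > 2] = (3 + 4 + 5 + 6 + 7 + 8 + 9 + 10) / 8 = 13/2.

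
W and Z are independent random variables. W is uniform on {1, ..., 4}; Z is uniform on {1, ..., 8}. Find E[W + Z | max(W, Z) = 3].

Outcomes with max(W, Z) = 3: (1,3), (2,3), (3,1), (3,2), (3,3), each with probability 1/32.
E[W + Z | max(W, Z) = 3] = (4 + 5 + 4 + 5 + 6) / 5 = 24/5.

24/5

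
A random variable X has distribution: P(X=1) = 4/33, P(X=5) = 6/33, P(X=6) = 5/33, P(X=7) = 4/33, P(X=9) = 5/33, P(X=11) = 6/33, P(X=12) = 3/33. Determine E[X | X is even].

33/4

P(X is even) = 8/33.
Σ over the event: 6·5/33 + 12·1/11 = 2.
E[X | X is even] = (2) / (8/33) = 33/4.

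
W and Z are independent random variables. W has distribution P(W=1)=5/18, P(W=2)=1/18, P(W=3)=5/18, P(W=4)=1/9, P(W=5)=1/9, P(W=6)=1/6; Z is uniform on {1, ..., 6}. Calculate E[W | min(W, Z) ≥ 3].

17/4

P(min(W, Z) ≥ 3) = 4/9.
Summing W·P(x,y) over outcomes with min(W, Z) ≥ 3 gives 17/9.
E[W | min(W, Z) ≥ 3] = (17/9) / (4/9) = 17/4.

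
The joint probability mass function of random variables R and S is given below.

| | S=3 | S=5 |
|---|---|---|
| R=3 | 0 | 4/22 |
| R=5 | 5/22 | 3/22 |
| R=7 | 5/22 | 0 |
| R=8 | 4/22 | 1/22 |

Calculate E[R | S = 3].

P(S = 3) = 7/11.
Σ R·P over the event = 5·(5/22) + 7·(5/22) + 8·(4/22) = 46/11.
E[R | S = 3] = (46/11) / (7/11) = 46/7.

46/7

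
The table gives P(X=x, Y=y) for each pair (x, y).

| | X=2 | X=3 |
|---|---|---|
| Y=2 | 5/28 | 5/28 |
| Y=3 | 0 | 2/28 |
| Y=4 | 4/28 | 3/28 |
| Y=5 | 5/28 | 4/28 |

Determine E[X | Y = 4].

17/7

P(Y = 4) = 1/4.
Σ X·P over the event = 2·(4/28) + 3·(3/28) = 17/28.
E[X | Y = 4] = (17/28) / (1/4) = 17/7.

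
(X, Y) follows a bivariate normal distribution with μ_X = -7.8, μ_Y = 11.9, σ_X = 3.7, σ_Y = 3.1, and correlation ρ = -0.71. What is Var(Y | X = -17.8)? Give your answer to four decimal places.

Var(Y | X=x) = (1 − ρ²)·σ_Y².
Var(Y | X=-17.8) = (3.1)²·(1 − (-0.71)²) = 9.61·0.4959 = 4.7656.

4.7656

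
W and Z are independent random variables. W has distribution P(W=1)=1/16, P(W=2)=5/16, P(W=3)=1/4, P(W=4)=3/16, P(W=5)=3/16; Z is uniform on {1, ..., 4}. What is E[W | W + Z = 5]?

P(W + Z = 5) = 13/64.
Summing W·P(x,y) over outcomes with W + Z = 5 gives 35/64.
E[W | W + Z = 5] = (35/64) / (13/64) = 35/13.

35/13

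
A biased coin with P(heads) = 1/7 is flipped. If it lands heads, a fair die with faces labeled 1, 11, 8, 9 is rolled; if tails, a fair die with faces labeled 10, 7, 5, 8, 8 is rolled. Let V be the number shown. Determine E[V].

E[V | heads] = (1+11+8+9)/4 = 29/4.
E[V | tails] = (10+7+5+8+8)/5 = 38/5.
E[V] = (1/7)·(29/4) + (6/7)·(38/5) = 151/20.

151/20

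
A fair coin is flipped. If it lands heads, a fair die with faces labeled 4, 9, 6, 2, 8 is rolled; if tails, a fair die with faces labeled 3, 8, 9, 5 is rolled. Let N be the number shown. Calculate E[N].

241/40

E[N | heads] = (4+9+6+2+8)/5 = 29/5.
E[N | tails] = (3+8+9+5)/4 = 25/4.
By the law of total expectation,
E[N] = (1/2)·(29/5) + (1/2)·(25/4) = 241/40.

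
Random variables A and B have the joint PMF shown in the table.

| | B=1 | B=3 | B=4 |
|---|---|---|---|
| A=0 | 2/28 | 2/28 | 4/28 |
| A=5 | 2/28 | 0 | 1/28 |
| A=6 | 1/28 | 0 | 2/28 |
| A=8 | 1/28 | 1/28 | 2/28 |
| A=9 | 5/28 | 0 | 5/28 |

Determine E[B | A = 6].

3

P(A = 6) = 3/28.
Summing B·P(A=x,B=y) over the conditioning event gives 9/28.
E[B | A = 6] = (9/28) / (3/28) = 3.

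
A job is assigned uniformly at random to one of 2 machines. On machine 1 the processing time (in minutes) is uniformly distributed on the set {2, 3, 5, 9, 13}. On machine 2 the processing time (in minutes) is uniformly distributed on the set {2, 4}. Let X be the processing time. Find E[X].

E[X | machine 1] = (2+3+5+9+13)/5 = 32/5.
E[X | machine 2] = (2+4)/2 = 3.
E[X] = (1/2)·(32/5) + (1/2)·(3) = 47/10.

47/10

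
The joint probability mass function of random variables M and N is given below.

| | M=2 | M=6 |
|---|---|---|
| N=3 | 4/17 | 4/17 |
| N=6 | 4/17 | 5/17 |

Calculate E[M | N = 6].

P(N = 6) = 9/17.
Summing M·P(M=x,N=y) over the conditioning event gives 38/17.
E[M | N = 6] = (38/17) / (9/17) = 38/9.

38/9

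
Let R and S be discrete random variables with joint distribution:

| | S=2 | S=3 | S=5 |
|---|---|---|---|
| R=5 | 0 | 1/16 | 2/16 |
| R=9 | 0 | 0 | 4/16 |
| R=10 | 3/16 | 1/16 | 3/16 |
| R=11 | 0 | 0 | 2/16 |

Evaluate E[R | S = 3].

P(S = 3) = 1/8.
Σ R·P over the event = 5·(1/16) + 10·(1/16) = 15/16.
E[R | S = 3] = (15/16) / (1/8) = 15/2.

15/2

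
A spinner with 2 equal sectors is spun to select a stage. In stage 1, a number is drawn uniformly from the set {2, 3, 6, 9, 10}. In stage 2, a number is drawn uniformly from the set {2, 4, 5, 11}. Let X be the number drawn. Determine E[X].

23/4

E[X | stage 1] = (2+3+6+9+10)/5 = 6.
E[X | stage 2] = (2+4+5+11)/4 = 11/2.
E[X] = (1/2)·(6) + (1/2)·(11/2) = 23/4.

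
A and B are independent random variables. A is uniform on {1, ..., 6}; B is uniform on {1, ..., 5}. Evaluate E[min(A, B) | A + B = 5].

3/2

Outcomes with A + B = 5: (1,4), (2,3), (3,2), (4,1), each with probability 1/30.
E[min(A, B) | A + B = 5] = (1 + 2 + 2 + 1) / 4 = 3/2.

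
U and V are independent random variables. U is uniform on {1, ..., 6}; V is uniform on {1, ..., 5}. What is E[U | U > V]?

P(U > V) = 1/2.
Summing U·P(x,y) over outcomes with U > V gives 7/3.
E[U | U > V] = (7/3) / (1/2) = 14/3.

14/3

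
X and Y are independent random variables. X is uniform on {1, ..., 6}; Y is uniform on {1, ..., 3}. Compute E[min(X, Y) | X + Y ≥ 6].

Outcomes with X + Y ≥ 6: (3,3), (4,2), (4,3), (5,1), (5,2), (5,3), (6,1), (6,2), (6,3), each with probability 1/18.
E[min(X, Y) | X + Y ≥ 6] = (3 + 2 + 3 + 1 + 2 + 3 + 1 + 2 + 3) / 9 = 20/9.

20/9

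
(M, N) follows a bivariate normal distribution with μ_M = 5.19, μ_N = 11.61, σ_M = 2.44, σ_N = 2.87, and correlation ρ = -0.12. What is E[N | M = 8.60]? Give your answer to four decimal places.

E[N | M=x] = μ_N + ρ(σ_N/σ_M)(x − μ_M) for jointly normal variables.
E[N | M=8.60] = 11.61 + (-0.12)·(2.87/2.44)·(8.60 − (5.19)) = 11.61 + (-0.14115)·(3.41) = 11.1287.

11.1287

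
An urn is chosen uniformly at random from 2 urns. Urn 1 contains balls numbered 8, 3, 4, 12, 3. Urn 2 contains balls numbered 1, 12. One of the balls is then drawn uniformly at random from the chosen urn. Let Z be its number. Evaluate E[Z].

E[Z | urn 1] = (8+3+4+12+3)/5 = 6.
E[Z | urn 2] = (1+12)/2 = 13/2.
E[Z] = (1/2)·(6) + (1/2)·(13/2) = 25/4.

25/4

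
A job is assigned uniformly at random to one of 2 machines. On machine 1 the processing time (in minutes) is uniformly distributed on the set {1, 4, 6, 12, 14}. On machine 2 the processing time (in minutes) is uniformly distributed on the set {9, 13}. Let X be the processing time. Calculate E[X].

46/5

E[X | machine 1] = (1+4+6+12+14)/5 = 37/5.
E[X | machine 2] = (9+13)/2 = 11.
By the law of total expectation,
E[X] = (1/2)·(37/5) + (1/2)·(11) = 46/5.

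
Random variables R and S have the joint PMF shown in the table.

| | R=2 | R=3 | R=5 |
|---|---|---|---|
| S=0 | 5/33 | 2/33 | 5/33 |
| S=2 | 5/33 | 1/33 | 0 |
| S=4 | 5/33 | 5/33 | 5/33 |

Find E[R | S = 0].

P(S = 0) = 4/11.
Σ R·P over the event = 2·(5/33) + 3·(2/33) + 5·(5/33) = 41/33.
E[R | S = 0] = (41/33) / (4/11) = 41/12.

41/12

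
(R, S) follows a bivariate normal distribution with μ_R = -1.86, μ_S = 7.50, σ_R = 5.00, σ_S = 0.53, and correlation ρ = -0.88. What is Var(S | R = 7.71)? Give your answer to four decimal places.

0.0634

The conditional variance in a bivariate normal is σ_S²(1 − ρ²), independent of x.
Var(S | R=7.71) = (0.53)²·(1 − (-0.88)²) = 0.2809·0.2256 = 0.0634.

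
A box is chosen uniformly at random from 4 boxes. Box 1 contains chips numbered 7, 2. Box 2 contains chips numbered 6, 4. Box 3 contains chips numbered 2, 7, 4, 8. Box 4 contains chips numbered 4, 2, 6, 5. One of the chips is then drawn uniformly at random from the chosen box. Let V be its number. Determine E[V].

19/4

E[V | box 1] = (7+2)/2 = 9/2.
E[V | box 2] = (6+4)/2 = 5.
E[V | box 3] = (2+7+4+8)/4 = 21/4.
E[V | box 4] = (4+2+6+5)/4 = 17/4.
E[V] = (1/4)·(9/2) + (1/4)·(5) + (1/4)·(21/4) + (1/4)·(17/4) = 19/4.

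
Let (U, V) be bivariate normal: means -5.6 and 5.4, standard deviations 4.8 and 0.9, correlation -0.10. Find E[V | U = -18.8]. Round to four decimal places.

The regression of V on U has slope ρ·σ_V/σ_U and passes through (μ_U, μ_V).
E[V | U=-18.8] = 5.4 + (-0.10)·(0.9/4.8)·(-18.8 − (-5.6)) = 5.4 + (-0.01875)·(-13.2) = 5.6475.

5.6475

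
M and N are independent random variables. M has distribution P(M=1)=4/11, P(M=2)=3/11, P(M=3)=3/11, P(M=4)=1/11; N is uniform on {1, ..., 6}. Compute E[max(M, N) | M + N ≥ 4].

P(M + N ≥ 4) = 5/6.
Summing max(M,N)·P(x,y) over outcomes with M + N ≥ 4 gives 7/2.
E[max(M, N) | M + N ≥ 4] = (7/2) / (5/6) = 21/5.

21/5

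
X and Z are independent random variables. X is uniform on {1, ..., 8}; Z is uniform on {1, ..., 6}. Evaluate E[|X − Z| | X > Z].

P(X > Z) = 9/16.
Summing |X−Z|·P(x,y) over outcomes with X > Z gives 83/48.
E[|X − Z| | X > Z] = (83/48) / (9/16) = 83/27.

83/27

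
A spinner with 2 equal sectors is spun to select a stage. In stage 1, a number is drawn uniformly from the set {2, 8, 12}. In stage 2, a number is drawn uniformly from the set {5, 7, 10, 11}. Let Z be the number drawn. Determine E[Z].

187/24

E[Z | stage 1] = (2+8+12)/3 = 22/3.
E[Z | stage 2] = (5+7+10+11)/4 = 33/4.
E[Z] = (1/2)·(22/3) + (1/2)·(33/4) = 187/24.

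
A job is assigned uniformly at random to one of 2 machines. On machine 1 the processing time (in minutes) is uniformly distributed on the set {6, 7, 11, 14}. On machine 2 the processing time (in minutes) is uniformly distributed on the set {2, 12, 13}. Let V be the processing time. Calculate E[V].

37/4

E[V | machine 1] = (6+7+11+14)/4 = 19/2.
E[V | machine 2] = (2+12+13)/3 = 9.
E[V] = (1/2)·(19/2) + (1/2)·(9) = 37/4.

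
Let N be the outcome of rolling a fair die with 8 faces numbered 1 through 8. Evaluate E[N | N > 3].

Given N > 3, N is equally likely to be any of {4, 5, 6, 7, 8}.
E[N | N > 3] = (4 + 5 + 6 + 7 + 8) / 5 = 6.

6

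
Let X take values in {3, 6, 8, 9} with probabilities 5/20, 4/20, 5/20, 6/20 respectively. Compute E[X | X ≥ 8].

94/11

P(X ≥ 8) = 11/20.
Σ over the event: 8·1/4 + 9·3/10 = 47/10.
E[X | X ≥ 8] = (47/10) / (11/20) = 94/11.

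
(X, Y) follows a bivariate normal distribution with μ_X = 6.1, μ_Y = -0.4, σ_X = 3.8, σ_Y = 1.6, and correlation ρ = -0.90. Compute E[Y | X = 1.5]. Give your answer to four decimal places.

E[Y | X=x] = μ_Y + ρ(σ_Y/σ_X)(x − μ_X) for jointly normal variables.
E[Y | X=1.5] = -0.4 + (-0.90)·(1.6/3.8)·(1.5 − (6.1)) = -0.4 + (-0.37895)·(-4.6) = 1.3432.

1.3432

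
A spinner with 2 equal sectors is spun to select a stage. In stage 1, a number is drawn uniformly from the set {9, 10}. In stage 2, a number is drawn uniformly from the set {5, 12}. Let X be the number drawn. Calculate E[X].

E[X | stage 1] = (9+10)/2 = 19/2.
E[X | stage 2] = (5+12)/2 = 17/2.
E[X] = (1/2)·(19/2) + (1/2)·(17/2) = 9.

9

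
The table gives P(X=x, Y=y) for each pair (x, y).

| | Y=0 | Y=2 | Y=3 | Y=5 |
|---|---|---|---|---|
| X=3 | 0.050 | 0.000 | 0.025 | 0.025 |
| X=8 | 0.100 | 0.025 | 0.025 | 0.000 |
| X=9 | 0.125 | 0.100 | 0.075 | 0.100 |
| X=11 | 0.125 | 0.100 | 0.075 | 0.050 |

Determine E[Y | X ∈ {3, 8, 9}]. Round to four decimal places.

1.9231

P(X ∈ {3, 8, 9}) = 0.650.
Summing Y·P(X=x,Y=y) over the conditioning event gives 1.250.
E[Y | X ∈ {3, 8, 9}] = (1.250) / (0.650) = 1.9231.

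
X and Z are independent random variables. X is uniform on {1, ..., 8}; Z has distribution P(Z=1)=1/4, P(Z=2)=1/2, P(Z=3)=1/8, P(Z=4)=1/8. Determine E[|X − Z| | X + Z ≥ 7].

P(X + Z ≥ 7) = 33/64.
Summing |X−Z|·P(x,y) over outcomes with X + Z ≥ 7 gives 67/32.
E[|X − Z| | X + Z ≥ 7] = (67/32) / (33/64) = 134/33.

134/33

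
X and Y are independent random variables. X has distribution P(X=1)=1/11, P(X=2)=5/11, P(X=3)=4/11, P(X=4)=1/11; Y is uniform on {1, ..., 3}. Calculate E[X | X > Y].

23/8

P(X > Y) = 16/33.
Summing X·P(x,y) over outcomes with X > Y gives 46/33.
E[X | X > Y] = (46/33) / (16/33) = 23/8.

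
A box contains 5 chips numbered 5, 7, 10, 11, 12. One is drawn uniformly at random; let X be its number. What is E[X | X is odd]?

23/3

P(X is odd) = 3/5.
Σ over the event: 5·1/5 + 7·1/5 + 11·1/5 = 23/5.
E[X | X is odd] = (23/5) / (3/5) = 23/3.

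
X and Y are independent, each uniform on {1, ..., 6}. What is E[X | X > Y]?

P(X > Y) = 5/12.
Summing X·P(x,y) over outcomes with X > Y gives 35/18.
E[X | X > Y] = (35/18) / (5/12) = 14/3.

14/3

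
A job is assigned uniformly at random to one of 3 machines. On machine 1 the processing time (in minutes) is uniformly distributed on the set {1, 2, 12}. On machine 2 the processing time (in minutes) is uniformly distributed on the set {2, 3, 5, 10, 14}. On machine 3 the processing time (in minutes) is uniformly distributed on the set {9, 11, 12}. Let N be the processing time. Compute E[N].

337/45

E[N | machine 1] = (1+2+12)/3 = 5.
E[N | machine 2] = (2+3+5+10+14)/5 = 34/5.
E[N | machine 3] = (9+11+12)/3 = 32/3.
By the law of total expectation,
E[N] = (1/3)·(5) + (1/3)·(34/5) + (1/3)·(32/3) = 337/45.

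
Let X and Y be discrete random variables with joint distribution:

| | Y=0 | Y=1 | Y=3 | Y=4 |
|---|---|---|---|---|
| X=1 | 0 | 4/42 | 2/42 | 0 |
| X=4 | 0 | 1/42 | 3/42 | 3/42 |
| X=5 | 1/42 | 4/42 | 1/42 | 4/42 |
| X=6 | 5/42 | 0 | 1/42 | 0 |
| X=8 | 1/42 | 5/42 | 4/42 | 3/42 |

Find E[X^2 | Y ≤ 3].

P(Y ≤ 3) = 16/21.
Summing X^2·P(X=x,Y=y) over the conditioning event gives 538/21.
E[X^2 | Y ≤ 3] = (538/21) / (16/21) = 269/8.

269/8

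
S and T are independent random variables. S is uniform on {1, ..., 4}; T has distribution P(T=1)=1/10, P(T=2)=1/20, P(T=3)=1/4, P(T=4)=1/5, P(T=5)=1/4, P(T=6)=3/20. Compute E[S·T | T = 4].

10

P(T = 4) = 1/5.
Summing ST·P(x,y) over outcomes with T = 4 gives 2.
E[S·T | T = 4] = (2) / (1/5) = 10.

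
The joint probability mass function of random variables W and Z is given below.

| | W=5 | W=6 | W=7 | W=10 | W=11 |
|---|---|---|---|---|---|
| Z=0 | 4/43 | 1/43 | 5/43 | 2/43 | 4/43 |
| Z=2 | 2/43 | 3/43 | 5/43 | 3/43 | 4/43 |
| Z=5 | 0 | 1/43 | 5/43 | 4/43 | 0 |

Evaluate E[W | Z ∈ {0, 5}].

103/13

P(Z ∈ {0, 5}) = 26/43.
Σ W·P over the event = 5·(4/43) + 6·(1/43) + 6·(1/43) + 7·(5/43) + 7·(5/43) + 10·(2/43) + 10·(4/43) + 11·(4/43) = 206/43.
E[W | Z ∈ {0, 5}] = (206/43) / (26/43) = 103/13.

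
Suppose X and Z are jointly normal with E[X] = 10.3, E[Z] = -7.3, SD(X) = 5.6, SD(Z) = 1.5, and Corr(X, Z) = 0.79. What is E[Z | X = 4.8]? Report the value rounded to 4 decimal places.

-8.4638

For a bivariate normal, E[Z | X=x] = μ_Z + ρ·(σ_Z/σ_X)·(x − μ_X).
E[Z | X=4.8] = -7.3 + (0.79)·(1.5/5.6)·(4.8 − (10.3)) = -7.3 + (0.211607)·(-5.5) = -8.4638.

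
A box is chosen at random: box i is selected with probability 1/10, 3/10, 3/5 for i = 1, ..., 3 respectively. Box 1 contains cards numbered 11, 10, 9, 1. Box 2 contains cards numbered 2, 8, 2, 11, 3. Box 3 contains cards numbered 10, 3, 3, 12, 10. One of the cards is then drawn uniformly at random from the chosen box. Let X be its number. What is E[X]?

E[X | box 1] = (11+10+9+1)/4 = 31/4.
E[X | box 2] = (2+8+2+11+3)/5 = 26/5.
E[X | box 3] = (10+3+3+12+10)/5 = 38/5.
E[X] = (1/10)·(31/4) + (3/10)·(26/5) + (3/5)·(38/5) = 1379/200.

1379/200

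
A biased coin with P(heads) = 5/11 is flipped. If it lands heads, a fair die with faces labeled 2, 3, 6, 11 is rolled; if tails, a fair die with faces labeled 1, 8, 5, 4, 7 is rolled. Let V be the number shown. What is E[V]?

E[V | heads] = (2+3+6+11)/4 = 11/2.
E[V | tails] = (1+8+5+4+7)/5 = 5.
By the law of total expectation,
E[V] = (5/11)·(11/2) + (6/11)·(5) = 115/22.

115/22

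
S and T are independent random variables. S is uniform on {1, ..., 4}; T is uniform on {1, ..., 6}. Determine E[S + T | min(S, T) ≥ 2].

P(min(S, T) ≥ 2) = 5/8.
Summing (S+T)·P(x,y) over outcomes with min(S, T) ≥ 2 gives 35/8.
E[S + T | min(S, T) ≥ 2] = (35/8) / (5/8) = 7.

7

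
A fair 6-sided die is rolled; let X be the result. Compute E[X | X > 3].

5

Given X > 3, X is equally likely to be any of {4, 5, 6}.
E[X | X > 3] = (4 + 5 + 6) / 3 = 5.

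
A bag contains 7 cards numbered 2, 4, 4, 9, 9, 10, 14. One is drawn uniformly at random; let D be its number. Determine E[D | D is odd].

P(D is odd) = 2/7.
Σ over the event: 9·2/7 = 18/7.
E[D | D is odd] = (18/7) / (2/7) = 9.

9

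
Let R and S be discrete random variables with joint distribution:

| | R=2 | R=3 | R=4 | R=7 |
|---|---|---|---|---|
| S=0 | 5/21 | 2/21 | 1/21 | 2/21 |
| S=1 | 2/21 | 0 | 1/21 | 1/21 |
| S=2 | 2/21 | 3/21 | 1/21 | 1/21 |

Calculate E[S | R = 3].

P(R = 3) = 5/21.
Summing S·P(R=x,S=y) over the conditioning event gives 2/7.
E[S | R = 3] = (2/7) / (5/21) = 6/5.

6/5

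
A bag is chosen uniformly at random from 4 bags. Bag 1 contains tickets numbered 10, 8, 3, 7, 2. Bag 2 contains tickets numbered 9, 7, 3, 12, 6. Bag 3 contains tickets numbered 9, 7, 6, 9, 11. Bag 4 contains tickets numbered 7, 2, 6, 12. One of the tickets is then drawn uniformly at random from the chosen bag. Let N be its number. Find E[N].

571/80

E[N | bag 1] = (10+8+3+7+2)/5 = 6.
E[N | bag 2] = (9+7+3+12+6)/5 = 37/5.
E[N | bag 3] = (9+7+6+9+11)/5 = 42/5.
E[N | bag 4] = (7+2+6+12)/4 = 27/4.
E[N] = (1/4)·(6) + (1/4)·(37/5) + (1/4)·(42/5) + (1/4)·(27/4) = 571/80.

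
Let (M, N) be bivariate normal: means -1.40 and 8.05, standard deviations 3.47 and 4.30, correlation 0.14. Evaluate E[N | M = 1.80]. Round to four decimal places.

For a bivariate normal, E[N | M=x] = μ_N + ρ·(σ_N/σ_M)·(x − μ_M).
E[N | M=1.80] = 8.05 + (0.14)·(4.30/3.47)·(1.80 − (-1.40)) = 8.05 + (0.17349)·(3.2) = 8.6052.

8.6052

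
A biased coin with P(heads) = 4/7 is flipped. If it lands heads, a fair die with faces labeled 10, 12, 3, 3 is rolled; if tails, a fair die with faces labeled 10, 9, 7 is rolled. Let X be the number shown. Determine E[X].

54/7

E[X | heads] = (10+12+3+3)/4 = 7.
E[X | tails] = (10+9+7)/3 = 26/3.
By the law of total expectation,
E[X] = (4/7)·(7) + (3/7)·(26/3) = 54/7.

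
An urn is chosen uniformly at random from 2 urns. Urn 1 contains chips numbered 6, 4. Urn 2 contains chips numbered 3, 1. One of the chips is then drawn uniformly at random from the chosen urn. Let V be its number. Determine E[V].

7/2

E[V | urn 1] = (6+4)/2 = 5.
E[V | urn 2] = (3+1)/2 = 2.
E[V] = (1/2)·(5) + (1/2)·(2) = 7/2.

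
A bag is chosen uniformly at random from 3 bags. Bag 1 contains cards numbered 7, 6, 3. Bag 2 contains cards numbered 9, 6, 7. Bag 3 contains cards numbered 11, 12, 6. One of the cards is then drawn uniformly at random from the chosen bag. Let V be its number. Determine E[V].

E[V | bag 1] = (7+6+3)/3 = 16/3.
E[V | bag 2] = (9+6+7)/3 = 22/3.
E[V | bag 3] = (11+12+6)/3 = 29/3.
By the law of total expectation,
E[V] = (1/3)·(16/3) + (1/3)·(22/3) + (1/3)·(29/3) = 67/9.

67/9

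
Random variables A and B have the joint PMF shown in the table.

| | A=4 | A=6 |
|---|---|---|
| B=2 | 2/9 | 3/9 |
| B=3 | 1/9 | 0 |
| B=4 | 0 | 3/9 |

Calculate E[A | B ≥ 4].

P(B ≥ 4) = 1/3.
Summing A·P(A=x,B=y) over the conditioning event gives 2.
E[A | B ≥ 4] = (2) / (1/3) = 6.

6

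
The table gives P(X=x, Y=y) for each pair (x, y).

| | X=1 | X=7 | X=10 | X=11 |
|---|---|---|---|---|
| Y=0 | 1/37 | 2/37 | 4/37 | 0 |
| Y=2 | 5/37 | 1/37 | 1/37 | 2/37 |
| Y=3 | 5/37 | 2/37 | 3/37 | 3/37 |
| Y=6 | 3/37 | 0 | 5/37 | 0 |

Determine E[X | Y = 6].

53/8

P(Y = 6) = 8/37.
Summing X·P(X=x,Y=y) over the conditioning event gives 53/37.
E[X | Y = 6] = (53/37) / (8/37) = 53/8.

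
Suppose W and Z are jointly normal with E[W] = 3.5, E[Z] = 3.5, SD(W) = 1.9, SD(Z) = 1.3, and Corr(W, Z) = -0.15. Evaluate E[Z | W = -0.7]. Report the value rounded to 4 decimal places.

E[Z | W=x] = μ_Z + ρ(σ_Z/σ_W)(x − μ_W) for jointly normal variables.
E[Z | W=-0.7] = 3.5 + (-0.15)·(1.3/1.9)·(-0.7 − (3.5)) = 3.5 + (-0.102632)·(-4.2) = 3.9311.

3.9311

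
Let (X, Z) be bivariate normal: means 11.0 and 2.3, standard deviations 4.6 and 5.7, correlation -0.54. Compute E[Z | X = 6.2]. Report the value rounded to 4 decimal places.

E[Z | X=x] = μ_Z + ρ(σ_Z/σ_X)(x − μ_X) for jointly normal variables.
E[Z | X=6.2] = 2.3 + (-0.54)·(5.7/4.6)·(6.2 − (11.0)) = 2.3 + (-0.66913)·(-4.8) = 5.5118.

5.5118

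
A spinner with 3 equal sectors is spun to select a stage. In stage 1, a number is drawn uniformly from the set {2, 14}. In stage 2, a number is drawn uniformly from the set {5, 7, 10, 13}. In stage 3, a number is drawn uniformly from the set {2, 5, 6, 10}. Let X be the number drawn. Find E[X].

15/2

E[X | stage 1] = (2+14)/2 = 8.
E[X | stage 2] = (5+7+10+13)/4 = 35/4.
E[X | stage 3] = (2+5+6+10)/4 = 23/4.
By the law of total expectation,
E[X] = (1/3)·(8) + (1/3)·(35/4) + (1/3)·(23/4) = 15/2.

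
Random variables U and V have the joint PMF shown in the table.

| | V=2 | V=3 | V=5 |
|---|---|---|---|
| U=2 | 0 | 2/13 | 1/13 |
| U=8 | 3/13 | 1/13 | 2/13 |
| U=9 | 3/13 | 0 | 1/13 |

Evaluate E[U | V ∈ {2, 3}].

7

P(V ∈ {2, 3}) = 9/13.
Summing U·P(U=x,V=y) over the conditioning event gives 63/13.
E[U | V ∈ {2, 3}] = (63/13) / (9/13) = 7.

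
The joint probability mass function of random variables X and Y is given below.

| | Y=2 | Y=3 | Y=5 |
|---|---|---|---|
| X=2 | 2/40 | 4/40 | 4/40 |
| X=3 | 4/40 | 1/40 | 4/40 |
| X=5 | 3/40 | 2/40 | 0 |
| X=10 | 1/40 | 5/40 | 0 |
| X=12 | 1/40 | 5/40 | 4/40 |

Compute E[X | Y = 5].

17/3

P(Y = 5) = 3/10.
Σ X·P over the event = 2·(4/40) + 3·(4/40) + 12·(4/40) = 17/10.
E[X | Y = 5] = (17/10) / (3/10) = 17/3.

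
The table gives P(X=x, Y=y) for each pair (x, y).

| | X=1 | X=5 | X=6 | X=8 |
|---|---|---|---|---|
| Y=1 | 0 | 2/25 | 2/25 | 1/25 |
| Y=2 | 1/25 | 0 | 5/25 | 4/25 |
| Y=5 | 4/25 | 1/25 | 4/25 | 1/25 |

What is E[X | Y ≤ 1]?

6

P(Y ≤ 1) = 1/5.
Summing X·P(X=x,Y=y) over the conditioning event gives 6/5.
E[X | Y ≤ 1] = (6/5) / (1/5) = 6.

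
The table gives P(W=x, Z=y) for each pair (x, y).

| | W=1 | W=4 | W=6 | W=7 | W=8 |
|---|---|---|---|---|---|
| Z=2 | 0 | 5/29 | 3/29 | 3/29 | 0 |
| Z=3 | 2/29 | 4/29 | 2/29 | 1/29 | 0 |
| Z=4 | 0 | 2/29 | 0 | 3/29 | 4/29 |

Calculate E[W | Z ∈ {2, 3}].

P(Z ∈ {2, 3}) = 20/29.
Σ W·P over the event = 1·(2/29) + 4·(5/29) + 4·(4/29) + 6·(3/29) + 6·(2/29) + 7·(3/29) + 7·(1/29) = 96/29.
E[W | Z ∈ {2, 3}] = (96/29) / (20/29) = 24/5.

24/5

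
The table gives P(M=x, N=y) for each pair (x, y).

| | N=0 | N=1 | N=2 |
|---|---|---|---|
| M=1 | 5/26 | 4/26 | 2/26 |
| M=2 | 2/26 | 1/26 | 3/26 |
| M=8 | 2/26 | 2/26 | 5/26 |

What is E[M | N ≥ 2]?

24/5

P(N ≥ 2) = 5/13.
Σ M·P over the event = 1·(2/26) + 2·(3/26) + 8·(5/26) = 24/13.
E[M | N ≥ 2] = (24/13) / (5/13) = 24/5.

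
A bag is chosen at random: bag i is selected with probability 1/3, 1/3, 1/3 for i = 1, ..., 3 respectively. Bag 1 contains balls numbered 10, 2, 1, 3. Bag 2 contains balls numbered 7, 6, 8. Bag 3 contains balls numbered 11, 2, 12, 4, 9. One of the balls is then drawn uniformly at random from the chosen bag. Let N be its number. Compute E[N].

E[N | bag 1] = (10+2+1+3)/4 = 4.
E[N | bag 2] = (7+6+8)/3 = 7.
E[N | bag 3] = (11+2+12+4+9)/5 = 38/5.
E[N] = (1/3)·(4) + (1/3)·(7) + (1/3)·(38/5) = 31/5.

31/5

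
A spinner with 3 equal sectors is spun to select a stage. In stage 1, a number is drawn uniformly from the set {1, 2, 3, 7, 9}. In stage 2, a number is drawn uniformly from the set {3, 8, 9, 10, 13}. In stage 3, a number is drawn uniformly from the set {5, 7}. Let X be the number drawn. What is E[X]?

E[X | stage 1] = (1+2+3+7+9)/5 = 22/5.
E[X | stage 2] = (3+8+9+10+13)/5 = 43/5.
E[X | stage 3] = (5+7)/2 = 6.
By the law of total expectation,
E[X] = (1/3)·(22/5) + (1/3)·(43/5) + (1/3)·(6) = 19/3.

19/3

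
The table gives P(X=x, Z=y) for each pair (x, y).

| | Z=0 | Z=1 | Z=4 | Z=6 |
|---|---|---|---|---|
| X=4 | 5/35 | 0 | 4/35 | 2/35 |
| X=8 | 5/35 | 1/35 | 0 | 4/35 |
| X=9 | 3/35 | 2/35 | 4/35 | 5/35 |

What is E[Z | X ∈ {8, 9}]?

73/24

P(X ∈ {8, 9}) = 24/35.
Σ Z·P over the event = 0·(5/35) + 1·(1/35) + 6·(4/35) + 0·(3/35) + 1·(2/35) + 4·(4/35) + 6·(5/35) = 73/35.
E[Z | X ∈ {8, 9}] = (73/35) / (24/35) = 73/24.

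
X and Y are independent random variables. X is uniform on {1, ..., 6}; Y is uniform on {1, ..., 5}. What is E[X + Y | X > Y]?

P(X > Y) = 1/2.
Summing (X+Y)·P(x,y) over outcomes with X > Y gives 7/2.
E[X + Y | X > Y] = (7/2) / (1/2) = 7.

7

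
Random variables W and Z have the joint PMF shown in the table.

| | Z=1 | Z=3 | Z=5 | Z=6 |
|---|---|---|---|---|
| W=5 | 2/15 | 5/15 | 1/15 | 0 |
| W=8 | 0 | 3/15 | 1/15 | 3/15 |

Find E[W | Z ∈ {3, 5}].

31/5

P(Z ∈ {3, 5}) = 2/3.
Summing W·P(W=x,Z=y) over the conditioning event gives 62/15.
E[W | Z ∈ {3, 5}] = (62/15) / (2/3) = 31/5.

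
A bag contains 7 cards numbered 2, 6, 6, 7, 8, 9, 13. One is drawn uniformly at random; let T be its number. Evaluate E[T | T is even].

11/2

P(T is even) = 4/7.
Σ over the event: 2·1/7 + 6·2/7 + 8·1/7 = 22/7.
E[T | T is even] = (22/7) / (4/7) = 11/2.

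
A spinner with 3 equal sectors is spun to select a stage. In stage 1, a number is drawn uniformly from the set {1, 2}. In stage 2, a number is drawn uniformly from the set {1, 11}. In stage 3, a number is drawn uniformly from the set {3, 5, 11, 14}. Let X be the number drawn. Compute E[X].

21/4

E[X | stage 1] = (1+2)/2 = 3/2.
E[X | stage 2] = (1+11)/2 = 6.
E[X | stage 3] = (3+5+11+14)/4 = 33/4.
By the law of total expectation,
E[X] = (1/3)·(3/2) + (1/3)·(6) + (1/3)·(33/4) = 21/4.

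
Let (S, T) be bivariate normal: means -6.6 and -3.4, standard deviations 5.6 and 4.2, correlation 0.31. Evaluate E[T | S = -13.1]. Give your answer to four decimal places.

-4.9113

For a bivariate normal, E[T | S=x] = μ_T + ρ·(σ_T/σ_S)·(x − μ_S).
E[T | S=-13.1] = -3.4 + (0.31)·(4.2/5.6)·(-13.1 − (-6.6)) = -3.4 + (0.2325)·(-6.5) = -4.9113.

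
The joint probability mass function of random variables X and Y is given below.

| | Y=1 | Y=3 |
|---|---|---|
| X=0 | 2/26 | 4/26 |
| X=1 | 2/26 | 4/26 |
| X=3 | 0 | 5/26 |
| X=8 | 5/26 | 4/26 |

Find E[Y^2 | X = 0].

P(X = 0) = 3/13.
Σ Y^2·P over the event = 1·(2/26) + 9·(4/26) = 19/13.
E[Y^2 | X = 0] = (19/13) / (3/13) = 19/3.

19/3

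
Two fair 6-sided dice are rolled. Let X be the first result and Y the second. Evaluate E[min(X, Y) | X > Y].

7/3

P(X > Y) = 5/12.
Summing min(X,Y)·P(x,y) over outcomes with X > Y gives 35/36.
E[min(X, Y) | X > Y] = (35/36) / (5/12) = 7/3.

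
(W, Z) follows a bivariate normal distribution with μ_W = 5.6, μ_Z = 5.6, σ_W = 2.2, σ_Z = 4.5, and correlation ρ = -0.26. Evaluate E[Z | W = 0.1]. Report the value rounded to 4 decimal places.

8.5250

E[Z | W=x] = μ_Z + ρ(σ_Z/σ_W)(x − μ_W) for jointly normal variables.
E[Z | W=0.1] = 5.6 + (-0.26)·(4.5/2.2)·(0.1 − (5.6)) = 5.6 + (-0.53182)·(-5.5) = 8.5250.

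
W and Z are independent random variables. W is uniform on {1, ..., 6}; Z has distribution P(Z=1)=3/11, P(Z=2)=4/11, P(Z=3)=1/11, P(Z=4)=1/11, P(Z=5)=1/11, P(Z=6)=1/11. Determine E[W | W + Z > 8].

P(W + Z > 8) = 5/33.
Summing W·P(x,y) over outcomes with W + Z > 8 gives 25/33.
E[W | W + Z > 8] = (25/33) / (5/33) = 5.

5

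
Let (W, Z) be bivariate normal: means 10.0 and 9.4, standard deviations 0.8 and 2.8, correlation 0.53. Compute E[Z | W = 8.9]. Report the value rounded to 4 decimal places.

E[Z | W=x] = μ_Z + ρ(σ_Z/σ_W)(x − μ_W) for jointly normal variables.
E[Z | W=8.9] = 9.4 + (0.53)·(2.8/0.8)·(8.9 − (10.0)) = 9.4 + (1.855)·(-1.1) = 7.3595.

7.3595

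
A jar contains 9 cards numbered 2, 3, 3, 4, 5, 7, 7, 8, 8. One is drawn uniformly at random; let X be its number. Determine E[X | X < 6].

17/5

P(X < 6) = 5/9.
Σ over the event: 2·1/9 + 3·2/9 + 4·1/9 + 5·1/9 = 17/9.
E[X | X < 6] = (17/9) / (5/9) = 17/5.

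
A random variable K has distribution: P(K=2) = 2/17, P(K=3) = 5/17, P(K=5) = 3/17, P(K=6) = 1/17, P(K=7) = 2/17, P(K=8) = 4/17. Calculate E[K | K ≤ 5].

P(K ≤ 5) = 10/17.
Σ over the event: 2·2/17 + 3·5/17 + 5·3/17 = 2.
E[K | K ≤ 5] = (2) / (10/17) = 17/5.

17/5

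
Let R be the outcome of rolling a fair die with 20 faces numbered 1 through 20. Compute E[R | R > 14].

Given R > 14, R is equally likely to be any of {15, 16, 17, 18, 19, 20}.
E[R | R > 14] = (15 + 16 + 17 + 18 + 19 + 20) / 6 = 35/2.

35/2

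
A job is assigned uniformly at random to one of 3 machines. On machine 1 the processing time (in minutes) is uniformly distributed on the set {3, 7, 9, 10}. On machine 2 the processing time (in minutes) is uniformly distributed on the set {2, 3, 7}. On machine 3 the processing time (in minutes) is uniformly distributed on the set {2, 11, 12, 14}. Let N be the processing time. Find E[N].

E[N | machine 1] = (3+7+9+10)/4 = 29/4.
E[N | machine 2] = (2+3+7)/3 = 4.
E[N | machine 3] = (2+11+12+14)/4 = 39/4.
E[N] = (1/3)·(29/4) + (1/3)·(4) + (1/3)·(39/4) = 7.

7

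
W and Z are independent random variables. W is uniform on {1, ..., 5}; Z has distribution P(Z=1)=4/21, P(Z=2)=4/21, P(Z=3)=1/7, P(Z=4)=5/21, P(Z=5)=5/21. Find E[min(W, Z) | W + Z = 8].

44/13

P(W + Z = 8) = 13/105.
Summing min(W,Z)·P(x,y) over outcomes with W + Z = 8 gives 44/105.
E[min(W, Z) | W + Z = 8] = (44/105) / (13/105) = 44/13.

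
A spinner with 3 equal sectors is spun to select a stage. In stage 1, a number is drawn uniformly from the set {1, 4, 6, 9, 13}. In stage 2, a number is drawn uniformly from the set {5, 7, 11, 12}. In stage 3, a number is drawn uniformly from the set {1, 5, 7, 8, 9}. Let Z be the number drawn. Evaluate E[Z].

427/60

E[Z | stage 1] = (1+4+6+9+13)/5 = 33/5.
E[Z | stage 2] = (5+7+11+12)/4 = 35/4.
E[Z | stage 3] = (1+5+7+8+9)/5 = 6.
By the law of total expectation,
E[Z] = (1/3)·(33/5) + (1/3)·(35/4) + (1/3)·(6) = 427/60.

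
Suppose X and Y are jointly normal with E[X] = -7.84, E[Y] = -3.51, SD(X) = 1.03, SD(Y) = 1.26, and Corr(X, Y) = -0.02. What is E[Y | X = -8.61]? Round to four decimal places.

-3.4912

E[Y | X=x] = μ_Y + ρ(σ_Y/σ_X)(x − μ_X) for jointly normal variables.
E[Y | X=-8.61] = -3.51 + (-0.02)·(1.26/1.03)·(-8.61 − (-7.84)) = -3.51 + (-0.024466)·(-0.77) = -3.4912.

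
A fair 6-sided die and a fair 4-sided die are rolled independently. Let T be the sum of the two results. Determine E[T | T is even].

P(T is even) = 1/2.
Σ over the event: 2·1/24 + 4·1/8 + 6·1/6 + 8·1/8 + 10·1/24 = 3.
E[T | T is even] = (3) / (1/2) = 6.

6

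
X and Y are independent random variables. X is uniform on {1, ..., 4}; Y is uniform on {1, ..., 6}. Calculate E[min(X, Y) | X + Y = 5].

Outcomes with X + Y = 5: (1,4), (2,3), (3,2), (4,1), each with probability 1/24.
E[min(X, Y) | X + Y = 5] = (1 + 2 + 2 + 1) / 4 = 3/2.

3/2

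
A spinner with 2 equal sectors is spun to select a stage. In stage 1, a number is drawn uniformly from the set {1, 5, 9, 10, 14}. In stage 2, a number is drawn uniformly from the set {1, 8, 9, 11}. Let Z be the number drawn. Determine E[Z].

E[Z | stage 1] = (1+5+9+10+14)/5 = 39/5.
E[Z | stage 2] = (1+8+9+11)/4 = 29/4.
E[Z] = (1/2)·(39/5) + (1/2)·(29/4) = 301/40.

301/40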